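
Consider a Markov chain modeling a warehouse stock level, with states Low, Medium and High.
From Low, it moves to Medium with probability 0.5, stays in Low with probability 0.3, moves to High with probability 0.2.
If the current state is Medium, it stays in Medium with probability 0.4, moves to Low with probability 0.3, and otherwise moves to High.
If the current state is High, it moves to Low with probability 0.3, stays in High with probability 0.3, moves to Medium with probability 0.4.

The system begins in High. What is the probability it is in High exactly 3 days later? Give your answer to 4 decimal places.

0.2700

Propagate the distribution vector 3 days from High.
After 0 days: (0.0000, 0.0000, 1.0000)
After 1 day: (0.3000, 0.4000, 0.3000)
After 2 days: (0.3000, 0.4300, 0.2700)
After 3 days: (0.3000, 0.4300, 0.2700)
P(in High after 3 days) = 0.2700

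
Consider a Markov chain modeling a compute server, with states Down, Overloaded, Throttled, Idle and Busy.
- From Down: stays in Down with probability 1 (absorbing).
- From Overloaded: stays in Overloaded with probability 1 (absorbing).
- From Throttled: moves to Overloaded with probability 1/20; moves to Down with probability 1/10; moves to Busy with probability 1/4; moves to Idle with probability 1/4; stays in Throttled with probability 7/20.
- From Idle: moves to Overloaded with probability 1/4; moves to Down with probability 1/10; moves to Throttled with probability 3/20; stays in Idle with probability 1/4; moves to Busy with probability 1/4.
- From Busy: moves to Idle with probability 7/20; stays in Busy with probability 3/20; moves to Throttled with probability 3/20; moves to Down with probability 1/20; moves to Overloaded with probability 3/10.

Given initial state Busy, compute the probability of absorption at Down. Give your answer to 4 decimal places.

Let h(s) be the probability of absorption at Down starting from transient state s. Then h(Down) = 1 and h(Overloaded) = 0. By first-step analysis:
h(Throttled) = 0.1·1 + 0.05·0 + 0.35·h(Throttled) + 0.25·h(Idle) + 0.25·h(Busy)
h(Idle) = 0.1·1 + 0.25·0 + 0.15·h(Throttled) + 0.25·h(Idle) + 0.25·h(Busy)
h(Busy) = 0.05·1 + 0.3·0 + 0.15·h(Throttled) + 0.35·h(Idle) + 0.15·h(Busy)
Solving: h(Throttled) = 0.3545, h(Idle) = 0.2836, h(Busy) = 0.2382.
Starting from Busy, the probability is 0.2382.

0.2382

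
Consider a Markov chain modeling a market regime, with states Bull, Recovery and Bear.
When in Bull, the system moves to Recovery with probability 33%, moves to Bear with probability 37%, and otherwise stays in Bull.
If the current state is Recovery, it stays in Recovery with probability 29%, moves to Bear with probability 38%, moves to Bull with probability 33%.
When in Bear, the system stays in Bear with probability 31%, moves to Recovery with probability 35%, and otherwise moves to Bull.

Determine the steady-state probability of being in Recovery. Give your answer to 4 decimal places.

0.3241

Let the stationary distribution be π with π = πP and π_1 + π_2 + π_3 = 1.
π_1 = 0.3·π_1 + 0.33·π_2 + 0.34·π_3
π_2 = 0.33·π_1 + 0.29·π_2 + 0.35·π_3
Solving with the normalization constraint gives π = (0.3238, 0.3241, 0.3521).
So the stationary probability of Recovery is 0.3241.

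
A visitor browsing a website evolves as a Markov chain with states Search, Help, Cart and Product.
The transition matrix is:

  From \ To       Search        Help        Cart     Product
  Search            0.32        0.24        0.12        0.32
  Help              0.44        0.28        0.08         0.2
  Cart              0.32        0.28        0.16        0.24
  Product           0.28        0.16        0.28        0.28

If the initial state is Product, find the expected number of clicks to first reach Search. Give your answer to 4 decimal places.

Let t(s) be the expected number of clicks to first reach Search from state s, with t(Search) = 0. Conditioning on the first click:
t(Help) = 1 + 0.28·t(Help) + 0.08·t(Cart) + 0.2·t(Product)
t(Cart) = 1 + 0.28·t(Help) + 0.16·t(Cart) + 0.24·t(Product)
t(Product) = 1 + 0.16·t(Help) + 0.28·t(Cart) + 0.28·t(Product)
Solving: t(Help) = 2.5772, t(Cart) = 2.9363, t(Product) = 3.1035.
Expected clicks from Product to Search: 3.1035.

3.1035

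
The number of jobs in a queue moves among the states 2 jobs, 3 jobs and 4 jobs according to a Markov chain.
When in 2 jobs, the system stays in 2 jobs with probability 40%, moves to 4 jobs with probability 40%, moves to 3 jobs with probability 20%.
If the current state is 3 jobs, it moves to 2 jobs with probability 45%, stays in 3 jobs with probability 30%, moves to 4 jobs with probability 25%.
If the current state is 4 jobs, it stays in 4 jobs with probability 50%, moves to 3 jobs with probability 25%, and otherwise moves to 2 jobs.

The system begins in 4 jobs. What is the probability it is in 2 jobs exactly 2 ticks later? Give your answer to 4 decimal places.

Sum over the intermediate state after 1 tick:
P = P(4 jobs→2 jobs)·P(2 jobs→2 jobs) + P(4 jobs→3 jobs)·P(3 jobs→2 jobs) + P(4 jobs→4 jobs)·P(4 jobs→2 jobs)
  = 0.25×0.4 + 0.25×0.45 + 0.5×0.25
  = 0.1000 + 0.1125 + 0.1250 = 0.3375

0.3375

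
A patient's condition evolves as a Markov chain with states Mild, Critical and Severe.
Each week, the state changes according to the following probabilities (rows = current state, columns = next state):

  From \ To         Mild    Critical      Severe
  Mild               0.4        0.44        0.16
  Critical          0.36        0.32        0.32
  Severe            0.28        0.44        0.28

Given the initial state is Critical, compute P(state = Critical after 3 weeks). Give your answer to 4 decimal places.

Propagate the distribution vector 3 weeks from Critical.
After 0 weeks: (0.0000, 1.0000, 0.0000)
After 1 week: (0.3600, 0.3200, 0.3200)
After 2 weeks: (0.3488, 0.4016, 0.2496)
After 3 weeks: (0.3540, 0.3918, 0.2542)
P(in Critical after 3 weeks) = 0.3918

0.3918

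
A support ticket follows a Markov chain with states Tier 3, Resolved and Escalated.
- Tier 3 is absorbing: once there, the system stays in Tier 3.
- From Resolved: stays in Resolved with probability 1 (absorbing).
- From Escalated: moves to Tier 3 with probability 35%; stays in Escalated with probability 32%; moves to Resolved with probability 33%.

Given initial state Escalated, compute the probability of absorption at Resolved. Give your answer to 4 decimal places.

Let h(s) be the probability of absorption at Resolved starting from transient state s. Then h(Resolved) = 1 and h(Tier 3) = 0. By first-step analysis:
h(Escalated) = 0.35·0 + 0.33·1 + 0.32·h(Escalated)
Solving: h(Escalated) = 0.4853.
Starting from Escalated, the probability is 0.4853.

0.4853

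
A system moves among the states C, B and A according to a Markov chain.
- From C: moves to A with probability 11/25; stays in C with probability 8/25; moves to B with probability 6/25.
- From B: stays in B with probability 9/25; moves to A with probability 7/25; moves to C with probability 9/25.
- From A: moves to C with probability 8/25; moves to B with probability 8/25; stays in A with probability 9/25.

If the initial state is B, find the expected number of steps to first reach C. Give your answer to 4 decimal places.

Let t(s) be the expected number of steps to first reach C from state s, with t(C) = 0. Conditioning on the first step:
t(B) = 1 + 0.36·t(B) + 0.28·t(A)
t(A) = 1 + 0.32·t(B) + 0.36·t(A)
Solving: t(B) = 2.8750, t(A) = 3.0000.
Expected steps from B to C: 2.8750.

2.8750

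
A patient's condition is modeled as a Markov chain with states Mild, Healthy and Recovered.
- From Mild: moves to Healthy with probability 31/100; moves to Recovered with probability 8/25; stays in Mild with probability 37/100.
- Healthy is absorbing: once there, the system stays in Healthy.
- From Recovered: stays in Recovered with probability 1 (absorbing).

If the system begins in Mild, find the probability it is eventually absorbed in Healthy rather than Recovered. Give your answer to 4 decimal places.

Let h(s) be the probability of absorption at Healthy starting from transient state s. Then h(Healthy) = 1 and h(Recovered) = 0. By first-step analysis:
h(Mild) = 0.37·h(Mild) + 0.31·1 + 0.32·0
Solving: h(Mild) = 0.4921.
Starting from Mild, the probability is 0.4921.

0.4921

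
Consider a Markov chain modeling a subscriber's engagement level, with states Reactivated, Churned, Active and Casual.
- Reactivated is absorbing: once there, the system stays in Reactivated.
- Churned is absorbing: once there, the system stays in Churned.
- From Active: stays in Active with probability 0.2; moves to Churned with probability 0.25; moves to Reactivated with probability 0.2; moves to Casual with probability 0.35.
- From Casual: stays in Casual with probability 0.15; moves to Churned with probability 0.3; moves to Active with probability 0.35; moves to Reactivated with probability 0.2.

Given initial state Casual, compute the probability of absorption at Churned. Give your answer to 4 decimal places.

Let h(s) be the probability of absorption at Churned starting from transient state s. Then h(Churned) = 1 and h(Reactivated) = 0. By first-step analysis:
h(Active) = 0.2·0 + 0.25·1 + 0.2·h(Active) + 0.35·h(Casual)
h(Casual) = 0.2·0 + 0.3·1 + 0.35·h(Active) + 0.15·h(Casual)
Solving: h(Active) = 0.5695, h(Casual) = 0.5874.
Starting from Casual, the probability is 0.5874.

0.5874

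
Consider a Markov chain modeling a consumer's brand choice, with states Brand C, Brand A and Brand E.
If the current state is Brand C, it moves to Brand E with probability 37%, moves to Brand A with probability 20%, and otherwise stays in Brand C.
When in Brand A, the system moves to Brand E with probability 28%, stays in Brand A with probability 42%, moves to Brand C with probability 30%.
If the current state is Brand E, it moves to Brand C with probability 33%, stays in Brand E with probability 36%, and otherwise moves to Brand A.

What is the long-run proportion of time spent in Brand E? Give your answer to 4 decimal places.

0.3392

Let the stationary distribution be π with π = πP and π_1 + π_2 + π_3 = 1.
π_1 = 0.43·π_1 + 0.3·π_2 + 0.33·π_3
π_2 = 0.2·π_1 + 0.42·π_2 + 0.31·π_3
Solving with the normalization constraint gives π = (0.3565, 0.3042, 0.3392).
So the stationary probability of Brand E is 0.3392.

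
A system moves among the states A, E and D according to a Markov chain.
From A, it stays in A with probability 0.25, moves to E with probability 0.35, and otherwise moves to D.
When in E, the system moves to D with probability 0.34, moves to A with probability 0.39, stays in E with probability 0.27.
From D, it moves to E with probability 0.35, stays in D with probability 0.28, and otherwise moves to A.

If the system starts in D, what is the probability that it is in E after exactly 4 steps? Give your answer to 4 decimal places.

0.3241

Propagate the distribution vector 4 steps from D.
After 0 steps: (0.0000, 0.0000, 1.0000)
After 1 step: (0.3700, 0.3500, 0.2800)
After 2 steps: (0.3326, 0.3220, 0.3454)
After 3 steps: (0.3365, 0.3242, 0.3392)
After 4 steps: (0.3361, 0.3241, 0.3398)
P(in E after 4 steps) = 0.3241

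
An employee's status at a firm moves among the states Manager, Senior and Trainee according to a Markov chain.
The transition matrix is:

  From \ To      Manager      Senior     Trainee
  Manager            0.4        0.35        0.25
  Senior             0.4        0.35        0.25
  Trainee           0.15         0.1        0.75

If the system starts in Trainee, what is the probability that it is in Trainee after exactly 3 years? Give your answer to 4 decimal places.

Propagate the distribution vector 3 years from Trainee.
After 0 years: (0.0000, 0.0000, 1.0000)
After 1 year: (0.1500, 0.1000, 0.7500)
After 2 years: (0.2125, 0.1625, 0.6250)
After 3 years: (0.2438, 0.1938, 0.5625)
P(in Trainee after 3 years) = 0.5625

0.5625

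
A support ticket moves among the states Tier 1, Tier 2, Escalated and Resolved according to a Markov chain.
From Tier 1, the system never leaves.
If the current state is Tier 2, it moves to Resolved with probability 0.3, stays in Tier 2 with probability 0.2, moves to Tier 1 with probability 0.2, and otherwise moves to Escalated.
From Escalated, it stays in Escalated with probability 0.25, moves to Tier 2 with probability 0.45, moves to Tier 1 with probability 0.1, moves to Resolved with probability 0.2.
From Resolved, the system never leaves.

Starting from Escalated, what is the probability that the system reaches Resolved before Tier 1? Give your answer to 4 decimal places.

0.6344

Let h(s) be the probability of absorption at Resolved starting from transient state s. Then h(Resolved) = 1 and h(Tier 1) = 0. By first-step analysis:
h(Tier 2) = 0.2·0 + 0.2·h(Tier 2) + 0.3·h(Escalated) + 0.3·1
h(Escalated) = 0.1·0 + 0.45·h(Tier 2) + 0.25·h(Escalated) + 0.2·1
Solving: h(Tier 2) = 0.6129, h(Escalated) = 0.6344.
Starting from Escalated, the probability is 0.6344.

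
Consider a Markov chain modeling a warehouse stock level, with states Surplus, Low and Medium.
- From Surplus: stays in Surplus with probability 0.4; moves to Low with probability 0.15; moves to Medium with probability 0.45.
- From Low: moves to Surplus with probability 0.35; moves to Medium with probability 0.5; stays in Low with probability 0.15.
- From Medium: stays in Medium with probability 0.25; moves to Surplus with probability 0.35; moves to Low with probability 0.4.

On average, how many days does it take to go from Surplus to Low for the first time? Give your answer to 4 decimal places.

Let t(s) be the expected number of days to first reach Low from state s, with t(Low) = 0. Conditioning on the first day:
t(Surplus) = 1 + 0.4·t(Surplus) + 0.45·t(Medium)
t(Medium) = 1 + 0.35·t(Surplus) + 0.25·t(Medium)
Solving: t(Surplus) = 4.1026, t(Medium) = 3.2479.
Expected days from Surplus to Low: 4.1026.

4.1026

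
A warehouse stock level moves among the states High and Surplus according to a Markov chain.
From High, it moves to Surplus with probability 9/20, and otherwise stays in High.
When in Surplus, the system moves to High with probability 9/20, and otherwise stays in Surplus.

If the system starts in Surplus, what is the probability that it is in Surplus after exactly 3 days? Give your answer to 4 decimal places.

0.5005

Propagate the distribution vector 3 days from Surplus.
After 0 days: (0.0000, 1.0000)
After 1 day: (0.4500, 0.5500)
After 2 days: (0.4950, 0.5050)
After 3 days: (0.4995, 0.5005)
P(in Surplus after 3 days) = 0.5005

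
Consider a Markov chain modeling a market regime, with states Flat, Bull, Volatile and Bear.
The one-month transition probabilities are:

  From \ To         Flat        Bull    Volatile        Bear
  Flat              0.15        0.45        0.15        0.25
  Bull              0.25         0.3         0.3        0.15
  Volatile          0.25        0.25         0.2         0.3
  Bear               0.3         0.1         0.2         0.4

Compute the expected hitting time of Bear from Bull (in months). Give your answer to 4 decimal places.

4.7850

Let t(s) be the expected number of months to first reach Bear from state s, with t(Bear) = 0. Conditioning on the first month:
t(Flat) = 1 + 0.15·t(Flat) + 0.45·t(Bull) + 0.15·t(Volatile)
t(Bull) = 1 + 0.25·t(Flat) + 0.3·t(Bull) + 0.3·t(Volatile)
t(Volatile) = 1 + 0.25·t(Flat) + 0.25·t(Bull) + 0.2·t(Volatile)
Solving: t(Flat) = 4.4390, t(Bull) = 4.7850, t(Volatile) = 4.1325.
Expected months from Bull to Bear: 4.7850.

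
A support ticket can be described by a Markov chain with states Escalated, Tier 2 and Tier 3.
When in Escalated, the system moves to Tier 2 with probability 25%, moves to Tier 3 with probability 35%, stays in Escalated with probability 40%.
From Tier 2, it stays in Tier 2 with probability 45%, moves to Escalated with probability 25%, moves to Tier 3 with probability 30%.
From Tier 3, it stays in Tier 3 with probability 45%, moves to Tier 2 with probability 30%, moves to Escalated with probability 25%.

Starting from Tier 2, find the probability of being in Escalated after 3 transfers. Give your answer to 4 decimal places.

0.2931

Propagate the distribution vector 3 transfers from Tier 2.
After 0 transfers: (0.0000, 1.0000, 0.0000)
After 1 transfer: (0.2500, 0.4500, 0.3000)
After 2 transfers: (0.2875, 0.3550, 0.3575)
After 3 transfers: (0.2931, 0.3389, 0.3680)
P(in Escalated after 3 transfers) = 0.2931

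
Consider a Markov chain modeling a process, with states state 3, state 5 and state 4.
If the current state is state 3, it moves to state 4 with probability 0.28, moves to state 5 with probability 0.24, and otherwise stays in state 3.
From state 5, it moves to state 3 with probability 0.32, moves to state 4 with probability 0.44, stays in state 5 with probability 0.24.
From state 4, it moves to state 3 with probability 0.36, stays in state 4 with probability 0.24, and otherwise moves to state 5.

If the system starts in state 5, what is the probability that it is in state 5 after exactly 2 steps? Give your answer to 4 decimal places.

Sum over the intermediate state after 1 step:
P = P(state 5→state 3)·P(state 3→state 5) + P(state 5→state 5)·P(state 5→state 5) + P(state 5→state 4)·P(state 4→state 5)
  = 0.32×0.24 + 0.24×0.24 + 0.44×0.4
  = 0.0768 + 0.0576 + 0.1760 = 0.3104

0.3104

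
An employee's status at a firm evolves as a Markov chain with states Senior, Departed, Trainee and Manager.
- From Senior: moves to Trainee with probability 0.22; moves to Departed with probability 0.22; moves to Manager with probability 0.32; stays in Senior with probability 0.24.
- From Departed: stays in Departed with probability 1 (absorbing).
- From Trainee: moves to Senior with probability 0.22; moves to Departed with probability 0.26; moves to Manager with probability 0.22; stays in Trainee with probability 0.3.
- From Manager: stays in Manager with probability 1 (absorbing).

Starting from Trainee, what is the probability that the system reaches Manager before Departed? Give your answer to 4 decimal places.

Let h(s) be the probability of absorption at Manager starting from transient state s. Then h(Manager) = 1 and h(Departed) = 0. By first-step analysis:
h(Senior) = 0.24·h(Senior) + 0.22·0 + 0.22·h(Trainee) + 0.32·1
h(Trainee) = 0.22·h(Senior) + 0.26·0 + 0.3·h(Trainee) + 0.22·1
Solving: h(Senior) = 0.5633, h(Trainee) = 0.4913.
Starting from Trainee, the probability is 0.4913.

0.4913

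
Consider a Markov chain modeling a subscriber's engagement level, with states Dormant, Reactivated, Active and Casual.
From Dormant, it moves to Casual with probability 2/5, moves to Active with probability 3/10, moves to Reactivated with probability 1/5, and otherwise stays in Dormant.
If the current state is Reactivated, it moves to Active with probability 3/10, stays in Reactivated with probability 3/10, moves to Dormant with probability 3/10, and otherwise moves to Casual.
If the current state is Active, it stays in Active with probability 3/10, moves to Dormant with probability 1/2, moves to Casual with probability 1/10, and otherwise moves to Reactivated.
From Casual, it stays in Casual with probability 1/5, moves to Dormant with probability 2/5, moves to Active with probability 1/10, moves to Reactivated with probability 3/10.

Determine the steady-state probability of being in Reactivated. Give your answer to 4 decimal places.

0.2175

Let the stationary distribution be π with π = πP and π_1 + π_2 + π_3 + π_4 = 1.
π_1 = 0.1·π_1 + 0.3·π_2 + 0.5·π_3 + 0.4·π_4
π_2 = 0.2·π_1 + 0.3·π_2 + 0.1·π_3 + 0.3·π_4
π_3 = 0.3·π_1 + 0.3·π_2 + 0.3·π_3 + 0.1·π_4
Solving with the normalization constraint gives π = (0.3107, 0.2175, 0.2571, 0.2147).
So the stationary probability of Reactivated is 0.2175.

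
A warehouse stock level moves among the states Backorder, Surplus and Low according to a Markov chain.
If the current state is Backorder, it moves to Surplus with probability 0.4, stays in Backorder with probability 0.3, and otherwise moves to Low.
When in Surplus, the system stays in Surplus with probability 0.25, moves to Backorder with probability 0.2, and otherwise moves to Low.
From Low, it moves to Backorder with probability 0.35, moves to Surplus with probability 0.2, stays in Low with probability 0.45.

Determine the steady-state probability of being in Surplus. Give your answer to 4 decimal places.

Let the stationary distribution be π with π = πP and π_1 + π_2 + π_3 = 1.
π_1 = 0.3·π_1 + 0.2·π_2 + 0.35·π_3
π_2 = 0.4·π_1 + 0.25·π_2 + 0.2·π_3
Solving with the normalization constraint gives π = (0.2944, 0.2725, 0.4331).
So the stationary probability of Surplus is 0.2725.

0.2725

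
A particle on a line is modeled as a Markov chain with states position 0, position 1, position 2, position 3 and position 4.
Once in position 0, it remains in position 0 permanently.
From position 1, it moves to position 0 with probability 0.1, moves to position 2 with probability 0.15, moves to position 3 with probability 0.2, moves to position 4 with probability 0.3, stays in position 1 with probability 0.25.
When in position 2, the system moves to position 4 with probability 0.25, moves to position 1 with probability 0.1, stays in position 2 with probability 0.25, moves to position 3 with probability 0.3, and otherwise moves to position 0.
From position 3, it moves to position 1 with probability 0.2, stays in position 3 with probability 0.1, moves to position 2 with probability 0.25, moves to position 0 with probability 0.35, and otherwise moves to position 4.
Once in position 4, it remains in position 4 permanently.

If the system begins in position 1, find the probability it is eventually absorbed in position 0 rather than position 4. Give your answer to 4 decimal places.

Let h(s) be the probability of absorption at position 0 starting from transient state s. Then h(position 0) = 1 and h(position 4) = 0. By first-step analysis:
h(position 1) = 0.1·1 + 0.25·h(position 1) + 0.15·h(position 2) + 0.2·h(position 3) + 0.3·0
h(position 2) = 0.1·1 + 0.1·h(position 1) + 0.25·h(position 2) + 0.3·h(position 3) + 0.25·0
h(position 3) = 0.35·1 + 0.2·h(position 1) + 0.25·h(position 2) + 0.1·h(position 3) + 0.1·0
Solving: h(position 1) = 0.3739, h(position 2) = 0.4185, h(position 3) = 0.5882.
Starting from position 1, the probability is 0.3739.

0.3739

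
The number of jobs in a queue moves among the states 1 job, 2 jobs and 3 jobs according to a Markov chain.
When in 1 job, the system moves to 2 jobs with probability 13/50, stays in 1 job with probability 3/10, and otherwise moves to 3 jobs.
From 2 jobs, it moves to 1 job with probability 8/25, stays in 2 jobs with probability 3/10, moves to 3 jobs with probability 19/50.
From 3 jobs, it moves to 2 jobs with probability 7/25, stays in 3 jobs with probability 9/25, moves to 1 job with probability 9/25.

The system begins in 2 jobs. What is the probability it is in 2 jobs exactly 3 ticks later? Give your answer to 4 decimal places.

Propagate the distribution vector 3 ticks from 2 jobs.
After 0 ticks: (0.0000, 1.0000, 0.0000)
After 1 tick: (0.3200, 0.3000, 0.3800)
After 2 ticks: (0.3288, 0.2796, 0.3916)
After 3 ticks: (0.3291, 0.2790, 0.3919)
P(in 2 jobs after 3 ticks) = 0.2790

0.2790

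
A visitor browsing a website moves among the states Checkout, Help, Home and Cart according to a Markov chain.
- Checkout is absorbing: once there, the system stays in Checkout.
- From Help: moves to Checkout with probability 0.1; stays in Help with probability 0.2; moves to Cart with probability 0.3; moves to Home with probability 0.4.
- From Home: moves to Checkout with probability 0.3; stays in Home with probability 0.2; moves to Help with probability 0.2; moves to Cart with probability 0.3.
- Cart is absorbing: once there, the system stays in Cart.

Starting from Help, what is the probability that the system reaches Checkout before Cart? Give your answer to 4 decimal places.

Let h(s) be the probability of absorption at Checkout starting from transient state s. Then h(Checkout) = 1 and h(Cart) = 0. By first-step analysis:
h(Help) = 0.1·1 + 0.2·h(Help) + 0.4·h(Home) + 0.3·0
h(Home) = 0.3·1 + 0.2·h(Help) + 0.2·h(Home) + 0.3·0
Solving: h(Help) = 0.3571, h(Home) = 0.4643.
Starting from Help, the probability is 0.3571.

0.3571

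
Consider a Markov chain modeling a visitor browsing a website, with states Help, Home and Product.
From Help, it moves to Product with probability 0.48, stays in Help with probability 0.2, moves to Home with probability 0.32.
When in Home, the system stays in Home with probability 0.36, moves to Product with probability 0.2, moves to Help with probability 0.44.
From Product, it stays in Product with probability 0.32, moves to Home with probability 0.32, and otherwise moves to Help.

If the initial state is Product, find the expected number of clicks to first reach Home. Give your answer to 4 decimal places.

Let t(s) be the expected number of clicks to first reach Home from state s, with t(Home) = 0. Conditioning on the first click:
t(Help) = 1 + 0.2·t(Help) + 0.48·t(Product)
t(Product) = 1 + 0.36·t(Help) + 0.32·t(Product)
Solving: t(Help) = 3.1250, t(Product) = 3.1250.
Expected clicks from Product to Home: 3.1250.

3.1250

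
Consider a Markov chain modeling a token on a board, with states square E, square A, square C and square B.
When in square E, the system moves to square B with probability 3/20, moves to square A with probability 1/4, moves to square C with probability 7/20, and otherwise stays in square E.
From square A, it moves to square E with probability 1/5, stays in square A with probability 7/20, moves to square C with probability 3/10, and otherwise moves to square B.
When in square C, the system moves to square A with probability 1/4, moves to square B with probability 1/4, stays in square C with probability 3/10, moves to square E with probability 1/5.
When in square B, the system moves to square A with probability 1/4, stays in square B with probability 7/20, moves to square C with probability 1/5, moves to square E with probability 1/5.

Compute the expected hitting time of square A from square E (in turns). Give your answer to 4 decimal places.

4.0000

Let t(s) be the expected number of turns to first reach square A from state s, with t(square A) = 0. Conditioning on the first turn:
t(square E) = 1 + 0.25·t(square E) + 0.35·t(square C) + 0.15·t(square B)
t(square C) = 1 + 0.2·t(square E) + 0.3·t(square C) + 0.25·t(square B)
t(square B) = 1 + 0.2·t(square E) + 0.2·t(square C) + 0.35·t(square B)
Solving: t(square E) = 4.0000, t(square C) = 4.0000, t(square B) = 4.0000.
Expected turns from square E to square A: 4.0000.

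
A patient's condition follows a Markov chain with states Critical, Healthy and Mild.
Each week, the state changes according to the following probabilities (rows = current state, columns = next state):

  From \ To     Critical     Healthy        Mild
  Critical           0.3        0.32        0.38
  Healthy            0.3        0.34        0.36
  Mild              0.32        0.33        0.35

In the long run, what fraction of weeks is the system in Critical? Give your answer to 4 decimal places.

0.3073

Let the stationary distribution be π with π = πP and π_1 + π_2 + π_3 = 1.
π_1 = 0.3·π_1 + 0.3·π_2 + 0.32·π_3
π_2 = 0.32·π_1 + 0.34·π_2 + 0.33·π_3
Solving with the normalization constraint gives π = (0.3073, 0.3302, 0.3625).
So the stationary probability of Critical is 0.3073.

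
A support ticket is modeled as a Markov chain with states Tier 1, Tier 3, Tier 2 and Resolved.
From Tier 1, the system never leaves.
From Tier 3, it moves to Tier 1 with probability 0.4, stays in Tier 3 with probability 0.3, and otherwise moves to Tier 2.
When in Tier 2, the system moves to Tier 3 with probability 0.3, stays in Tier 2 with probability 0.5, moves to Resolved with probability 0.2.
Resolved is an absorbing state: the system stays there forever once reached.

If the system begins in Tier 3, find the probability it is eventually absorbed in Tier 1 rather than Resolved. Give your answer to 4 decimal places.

Let h(s) be the probability of absorption at Tier 1 starting from transient state s. Then h(Tier 1) = 1 and h(Resolved) = 0. By first-step analysis:
h(Tier 3) = 0.4·1 + 0.3·h(Tier 3) + 0.3·h(Tier 2)
h(Tier 2) = 0.3·h(Tier 3) + 0.5·h(Tier 2) + 0.2·0
Solving: h(Tier 3) = 0.7692, h(Tier 2) = 0.4615.
Starting from Tier 3, the probability is 0.7692.

0.7692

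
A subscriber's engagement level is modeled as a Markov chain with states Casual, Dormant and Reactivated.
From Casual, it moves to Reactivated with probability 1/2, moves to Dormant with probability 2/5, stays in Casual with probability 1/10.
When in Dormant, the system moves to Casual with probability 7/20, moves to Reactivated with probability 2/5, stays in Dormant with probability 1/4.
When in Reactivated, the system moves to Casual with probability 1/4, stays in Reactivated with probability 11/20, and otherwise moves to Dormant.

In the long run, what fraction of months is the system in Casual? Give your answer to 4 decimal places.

Let the stationary distribution be π with π = πP and π_1 + π_2 + π_3 = 1.
π_1 = 0.1·π_1 + 0.35·π_2 + 0.25·π_3
π_2 = 0.4·π_1 + 0.25·π_2 + 0.2·π_3
Solving with the normalization constraint gives π = (0.2401, 0.2611, 0.4988).
So the stationary probability of Casual is 0.2401.

0.2401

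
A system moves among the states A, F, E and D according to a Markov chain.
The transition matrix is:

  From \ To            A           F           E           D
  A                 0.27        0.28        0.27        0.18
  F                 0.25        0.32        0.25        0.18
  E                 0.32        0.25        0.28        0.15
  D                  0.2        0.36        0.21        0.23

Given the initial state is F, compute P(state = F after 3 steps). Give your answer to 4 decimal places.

Propagate the distribution vector 3 steps from F.
After 0 steps: (0.0000, 1.0000, 0.0000, 0.0000)
After 1 step: (0.2500, 0.3200, 0.2500, 0.1800)
After 2 steps: (0.2635, 0.2997, 0.2553, 0.1815)
After 3 steps: (0.2641, 0.2988, 0.2557, 0.1814)
P(in F after 3 steps) = 0.2988

0.2988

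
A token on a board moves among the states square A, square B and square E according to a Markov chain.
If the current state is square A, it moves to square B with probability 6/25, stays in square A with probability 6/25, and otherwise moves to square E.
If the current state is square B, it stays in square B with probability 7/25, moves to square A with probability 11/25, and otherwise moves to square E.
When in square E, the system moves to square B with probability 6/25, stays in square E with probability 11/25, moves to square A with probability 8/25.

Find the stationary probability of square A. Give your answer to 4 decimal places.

Let the stationary distribution be π with π = πP and π_1 + π_2 + π_3 = 1.
π_1 = 0.24·π_1 + 0.44·π_2 + 0.32·π_3
π_2 = 0.24·π_1 + 0.28·π_2 + 0.24·π_3
Solving with the normalization constraint gives π = (0.3241, 0.2500, 0.4259).
So the stationary probability of square A is 0.3241.

0.3241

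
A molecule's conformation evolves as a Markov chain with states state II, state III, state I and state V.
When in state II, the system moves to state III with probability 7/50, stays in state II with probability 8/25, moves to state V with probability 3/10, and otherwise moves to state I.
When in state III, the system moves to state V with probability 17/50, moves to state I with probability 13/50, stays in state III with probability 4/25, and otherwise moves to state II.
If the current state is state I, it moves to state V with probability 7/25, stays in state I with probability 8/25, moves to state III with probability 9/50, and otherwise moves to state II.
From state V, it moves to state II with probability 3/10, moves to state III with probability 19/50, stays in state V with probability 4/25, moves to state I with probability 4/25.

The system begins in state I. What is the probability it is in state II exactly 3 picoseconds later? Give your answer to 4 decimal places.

0.2722

Propagate the distribution vector 3 picoseconds from state I.
After 0 picoseconds: (0.0000, 0.0000, 1.0000, 0.0000)
After 1 picosecond: (0.2200, 0.1800, 0.3200, 0.2800)
After 2 picoseconds: (0.2680, 0.2236, 0.2468, 0.2616)
After 3 picoseconds: (0.2722, 0.2171, 0.2433, 0.2674)
P(in state II after 3 picoseconds) = 0.2722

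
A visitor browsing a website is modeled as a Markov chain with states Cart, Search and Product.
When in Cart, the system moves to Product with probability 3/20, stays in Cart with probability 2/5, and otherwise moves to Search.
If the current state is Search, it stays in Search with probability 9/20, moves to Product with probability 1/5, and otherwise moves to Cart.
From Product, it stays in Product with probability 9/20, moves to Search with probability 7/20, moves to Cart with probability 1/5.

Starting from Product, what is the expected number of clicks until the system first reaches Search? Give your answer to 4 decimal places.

Let t(s) be the expected number of clicks to first reach Search from state s, with t(Search) = 0. Conditioning on the first click:
t(Cart) = 1 + 0.4·t(Cart) + 0.15·t(Product)
t(Product) = 1 + 0.2·t(Cart) + 0.45·t(Product)
Solving: t(Cart) = 2.3333, t(Product) = 2.6667.
Expected clicks from Product to Search: 2.6667.

2.6667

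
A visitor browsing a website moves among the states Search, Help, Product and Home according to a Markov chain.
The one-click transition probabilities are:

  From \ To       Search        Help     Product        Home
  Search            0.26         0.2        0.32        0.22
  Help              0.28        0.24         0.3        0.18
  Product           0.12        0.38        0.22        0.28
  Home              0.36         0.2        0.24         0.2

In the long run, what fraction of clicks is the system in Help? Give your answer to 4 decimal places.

0.2590

Let the stationary distribution be π with π = πP and π_1 + π_2 + π_3 + π_4 = 1.
π_1 = 0.26·π_1 + 0.28·π_2 + 0.12·π_3 + 0.36·π_4
π_2 = 0.2·π_1 + 0.24·π_2 + 0.38·π_3 + 0.2·π_4
π_3 = 0.32·π_1 + 0.3·π_2 + 0.22·π_3 + 0.24·π_4
Solving with the normalization constraint gives π = (0.2495, 0.2590, 0.2701, 0.2214).
So the stationary probability of Help is 0.2590.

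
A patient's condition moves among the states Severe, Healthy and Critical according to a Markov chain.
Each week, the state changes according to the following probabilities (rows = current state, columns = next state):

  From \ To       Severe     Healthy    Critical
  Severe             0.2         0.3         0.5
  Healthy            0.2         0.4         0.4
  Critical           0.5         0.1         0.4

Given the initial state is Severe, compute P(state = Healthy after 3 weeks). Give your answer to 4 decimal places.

0.2390

Propagate the distribution vector 3 weeks from Severe.
After 0 weeks: (1.0000, 0.0000, 0.0000)
After 1 week: (0.2000, 0.3000, 0.5000)
After 2 weeks: (0.3500, 0.2300, 0.4200)
After 3 weeks: (0.3260, 0.2390, 0.4350)
P(in Healthy after 3 weeks) = 0.2390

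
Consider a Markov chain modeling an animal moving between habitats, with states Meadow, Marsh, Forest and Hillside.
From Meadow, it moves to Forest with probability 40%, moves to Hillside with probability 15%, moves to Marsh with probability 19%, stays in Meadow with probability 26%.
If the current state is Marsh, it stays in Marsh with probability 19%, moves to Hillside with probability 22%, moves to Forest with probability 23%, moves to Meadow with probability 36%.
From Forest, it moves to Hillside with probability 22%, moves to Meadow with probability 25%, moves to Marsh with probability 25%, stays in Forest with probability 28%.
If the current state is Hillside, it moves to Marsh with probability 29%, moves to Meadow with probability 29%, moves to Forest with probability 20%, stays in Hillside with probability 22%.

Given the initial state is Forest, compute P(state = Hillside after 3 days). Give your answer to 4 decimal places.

Propagate the distribution vector 3 days from Forest.
After 0 days: (0.0000, 0.0000, 1.0000, 0.0000)
After 1 day: (0.2500, 0.2500, 0.2800, 0.2200)
After 2 days: (0.2888, 0.2288, 0.2799, 0.2025)
After 3 days: (0.2862, 0.2270, 0.2870, 0.1998)
P(in Hillside after 3 days) = 0.1998

0.1998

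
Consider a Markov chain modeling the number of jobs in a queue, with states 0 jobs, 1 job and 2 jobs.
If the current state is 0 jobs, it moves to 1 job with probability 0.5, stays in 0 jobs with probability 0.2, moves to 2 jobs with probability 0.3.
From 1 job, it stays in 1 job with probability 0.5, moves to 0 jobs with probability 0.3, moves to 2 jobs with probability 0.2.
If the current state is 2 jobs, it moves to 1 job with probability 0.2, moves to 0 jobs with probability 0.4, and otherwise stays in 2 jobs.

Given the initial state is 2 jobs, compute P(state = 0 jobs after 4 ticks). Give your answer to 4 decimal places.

0.2992

Propagate the distribution vector 4 ticks from 2 jobs.
After 0 ticks: (0.0000, 0.0000, 1.0000)
After 1 tick: (0.4000, 0.2000, 0.4000)
After 2 ticks: (0.3000, 0.3800, 0.3200)
After 3 ticks: (0.3020, 0.4040, 0.2940)
After 4 ticks: (0.2992, 0.4118, 0.2890)
P(in 0 jobs after 4 ticks) = 0.2992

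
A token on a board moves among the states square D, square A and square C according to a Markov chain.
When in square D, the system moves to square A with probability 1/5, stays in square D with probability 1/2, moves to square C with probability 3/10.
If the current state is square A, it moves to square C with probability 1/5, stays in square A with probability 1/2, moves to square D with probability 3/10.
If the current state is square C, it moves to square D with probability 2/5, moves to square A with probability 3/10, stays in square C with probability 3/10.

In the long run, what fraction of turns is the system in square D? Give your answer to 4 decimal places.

0.4085

Let the stationary distribution be π with π = πP and π_1 + π_2 + π_3 = 1.
π_1 = 0.5·π_1 + 0.3·π_2 + 0.4·π_3
π_2 = 0.2·π_1 + 0.5·π_2 + 0.3·π_3
Solving with the normalization constraint gives π = (0.4085, 0.3239, 0.2676).
So the stationary probability of square D is 0.4085.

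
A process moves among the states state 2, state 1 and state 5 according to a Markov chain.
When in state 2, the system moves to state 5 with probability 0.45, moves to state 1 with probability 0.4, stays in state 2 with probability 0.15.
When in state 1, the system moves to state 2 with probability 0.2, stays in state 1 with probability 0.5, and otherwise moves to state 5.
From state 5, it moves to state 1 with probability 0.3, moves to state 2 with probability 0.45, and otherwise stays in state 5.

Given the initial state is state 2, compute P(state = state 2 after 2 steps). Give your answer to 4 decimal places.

0.3050

Sum over the intermediate state after 1 step:
P = P(state 2→state 2)·P(state 2→state 2) + P(state 2→state 1)·P(state 1→state 2) + P(state 2→state 5)·P(state 5→state 2)
  = 0.15×0.15 + 0.4×0.2 + 0.45×0.45
  = 0.0225 + 0.0800 + 0.2025 = 0.3050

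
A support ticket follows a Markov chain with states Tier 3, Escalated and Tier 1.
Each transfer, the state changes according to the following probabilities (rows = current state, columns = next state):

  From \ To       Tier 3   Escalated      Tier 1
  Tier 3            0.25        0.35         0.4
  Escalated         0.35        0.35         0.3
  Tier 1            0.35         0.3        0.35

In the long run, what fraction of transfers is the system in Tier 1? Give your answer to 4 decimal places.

Let the stationary distribution be π with π = πP and π_1 + π_2 + π_3 = 1.
π_1 = 0.25·π_1 + 0.35·π_2 + 0.35·π_3
π_2 = 0.35·π_1 + 0.35·π_2 + 0.3·π_3
Solving with the normalization constraint gives π = (0.3182, 0.3325, 0.3493).
So the stationary probability of Tier 1 is 0.3493.

0.3493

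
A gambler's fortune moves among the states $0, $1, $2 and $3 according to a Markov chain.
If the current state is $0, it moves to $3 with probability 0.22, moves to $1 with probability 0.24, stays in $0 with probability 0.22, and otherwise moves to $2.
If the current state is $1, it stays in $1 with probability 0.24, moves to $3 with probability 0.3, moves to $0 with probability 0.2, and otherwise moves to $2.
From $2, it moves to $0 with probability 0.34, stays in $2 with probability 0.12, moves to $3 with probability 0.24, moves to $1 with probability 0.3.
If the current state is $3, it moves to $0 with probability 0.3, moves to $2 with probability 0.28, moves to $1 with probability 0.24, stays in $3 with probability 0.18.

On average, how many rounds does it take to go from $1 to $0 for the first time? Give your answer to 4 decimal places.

Let t(s) be the expected number of rounds to first reach $0 from state s, with t($0) = 0. Conditioning on the first round:
t($1) = 1 + 0.24·t($1) + 0.26·t($2) + 0.3·t($3)
t($2) = 1 + 0.3·t($1) + 0.12·t($2) + 0.24·t($3)
t($3) = 1 + 0.24·t($1) + 0.28·t($2) + 0.18·t($3)
Solving: t($1) = 3.8745, t($2) = 3.4173, t($3) = 3.5204.
Expected rounds from $1 to $0: 3.8745.

3.8745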